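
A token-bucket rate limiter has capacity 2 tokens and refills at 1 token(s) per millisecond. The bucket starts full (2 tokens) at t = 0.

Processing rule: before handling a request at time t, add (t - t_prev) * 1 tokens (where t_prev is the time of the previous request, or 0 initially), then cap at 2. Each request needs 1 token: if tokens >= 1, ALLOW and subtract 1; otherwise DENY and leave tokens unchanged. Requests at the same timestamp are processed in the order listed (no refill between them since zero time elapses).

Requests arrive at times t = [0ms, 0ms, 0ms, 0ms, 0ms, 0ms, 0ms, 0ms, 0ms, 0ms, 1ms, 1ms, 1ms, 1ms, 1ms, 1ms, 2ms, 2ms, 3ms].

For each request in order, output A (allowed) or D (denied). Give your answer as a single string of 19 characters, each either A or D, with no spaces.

Answer: AADDDDDDDDADDDDDADA

Derivation:
Simulating step by step:
  req#1 t=0ms: ALLOW
  req#2 t=0ms: ALLOW
  req#3 t=0ms: DENY
  req#4 t=0ms: DENY
  req#5 t=0ms: DENY
  req#6 t=0ms: DENY
  req#7 t=0ms: DENY
  req#8 t=0ms: DENY
  req#9 t=0ms: DENY
  req#10 t=0ms: DENY
  req#11 t=1ms: ALLOW
  req#12 t=1ms: DENY
  req#13 t=1ms: DENY
  req#14 t=1ms: DENY
  req#15 t=1ms: DENY
  req#16 t=1ms: DENY
  req#17 t=2ms: ALLOW
  req#18 t=2ms: DENY
  req#19 t=3ms: ALLOW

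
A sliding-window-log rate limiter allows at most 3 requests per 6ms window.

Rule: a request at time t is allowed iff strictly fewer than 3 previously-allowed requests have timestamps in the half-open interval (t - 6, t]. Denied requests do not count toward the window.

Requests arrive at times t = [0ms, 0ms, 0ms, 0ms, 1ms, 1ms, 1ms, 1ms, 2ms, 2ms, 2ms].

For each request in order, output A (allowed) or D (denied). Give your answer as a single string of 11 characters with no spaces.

Tracking allowed requests in the window:
  req#1 t=0ms: ALLOW
  req#2 t=0ms: ALLOW
  req#3 t=0ms: ALLOW
  req#4 t=0ms: DENY
  req#5 t=1ms: DENY
  req#6 t=1ms: DENY
  req#7 t=1ms: DENY
  req#8 t=1ms: DENY
  req#9 t=2ms: DENY
  req#10 t=2ms: DENY
  req#11 t=2ms: DENY

Answer: AAADDDDDDDD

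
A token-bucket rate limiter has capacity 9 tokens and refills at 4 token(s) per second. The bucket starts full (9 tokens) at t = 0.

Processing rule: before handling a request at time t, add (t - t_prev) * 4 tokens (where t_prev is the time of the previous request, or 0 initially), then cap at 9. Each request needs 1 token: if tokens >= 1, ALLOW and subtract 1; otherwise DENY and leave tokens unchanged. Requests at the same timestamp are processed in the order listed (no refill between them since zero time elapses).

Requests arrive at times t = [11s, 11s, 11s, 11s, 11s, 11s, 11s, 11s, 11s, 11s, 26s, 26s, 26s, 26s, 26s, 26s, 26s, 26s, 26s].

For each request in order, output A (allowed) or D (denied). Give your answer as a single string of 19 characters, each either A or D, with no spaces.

Answer: AAAAAAAAADAAAAAAAAA

Derivation:
Simulating step by step:
  req#1 t=11s: ALLOW
  req#2 t=11s: ALLOW
  req#3 t=11s: ALLOW
  req#4 t=11s: ALLOW
  req#5 t=11s: ALLOW
  req#6 t=11s: ALLOW
  req#7 t=11s: ALLOW
  req#8 t=11s: ALLOW
  req#9 t=11s: ALLOW
  req#10 t=11s: DENY
  req#11 t=26s: ALLOW
  req#12 t=26s: ALLOW
  req#13 t=26s: ALLOW
  req#14 t=26s: ALLOW
  req#15 t=26s: ALLOW
  req#16 t=26s: ALLOW
  req#17 t=26s: ALLOW
  req#18 t=26s: ALLOW
  req#19 t=26s: ALLOW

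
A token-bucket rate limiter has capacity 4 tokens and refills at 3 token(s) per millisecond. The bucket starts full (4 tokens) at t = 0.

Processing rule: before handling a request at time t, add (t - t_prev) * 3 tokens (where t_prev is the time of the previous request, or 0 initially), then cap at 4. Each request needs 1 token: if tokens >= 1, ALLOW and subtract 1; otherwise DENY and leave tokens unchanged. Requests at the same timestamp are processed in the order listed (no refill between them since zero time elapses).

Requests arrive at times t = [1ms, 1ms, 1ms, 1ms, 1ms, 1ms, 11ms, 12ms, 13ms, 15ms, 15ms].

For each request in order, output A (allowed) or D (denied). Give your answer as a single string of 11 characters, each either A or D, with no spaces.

Answer: AAAADDAAAAA

Derivation:
Simulating step by step:
  req#1 t=1ms: ALLOW
  req#2 t=1ms: ALLOW
  req#3 t=1ms: ALLOW
  req#4 t=1ms: ALLOW
  req#5 t=1ms: DENY
  req#6 t=1ms: DENY
  req#7 t=11ms: ALLOW
  req#8 t=12ms: ALLOW
  req#9 t=13ms: ALLOW
  req#10 t=15ms: ALLOW
  req#11 t=15ms: ALLOW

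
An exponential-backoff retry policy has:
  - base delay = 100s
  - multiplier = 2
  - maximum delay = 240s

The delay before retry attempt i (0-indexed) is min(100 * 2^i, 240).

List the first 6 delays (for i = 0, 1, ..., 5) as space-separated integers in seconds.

Computing each delay:
  i=0: min(100*2^0, 240) = 100
  i=1: min(100*2^1, 240) = 200
  i=2: min(100*2^2, 240) = 240
  i=3: min(100*2^3, 240) = 240
  i=4: min(100*2^4, 240) = 240
  i=5: min(100*2^5, 240) = 240

Answer: 100 200 240 240 240 240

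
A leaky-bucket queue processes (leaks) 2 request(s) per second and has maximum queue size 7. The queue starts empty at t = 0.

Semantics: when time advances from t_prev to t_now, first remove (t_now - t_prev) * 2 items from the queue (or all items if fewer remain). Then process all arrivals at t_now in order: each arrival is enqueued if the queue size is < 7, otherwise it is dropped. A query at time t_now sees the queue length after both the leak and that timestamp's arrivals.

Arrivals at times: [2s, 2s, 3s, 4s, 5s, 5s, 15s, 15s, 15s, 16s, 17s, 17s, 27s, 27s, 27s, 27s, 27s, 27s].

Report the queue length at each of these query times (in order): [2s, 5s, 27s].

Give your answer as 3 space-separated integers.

Queue lengths at query times:
  query t=2s: backlog = 2
  query t=5s: backlog = 2
  query t=27s: backlog = 6

Answer: 2 2 6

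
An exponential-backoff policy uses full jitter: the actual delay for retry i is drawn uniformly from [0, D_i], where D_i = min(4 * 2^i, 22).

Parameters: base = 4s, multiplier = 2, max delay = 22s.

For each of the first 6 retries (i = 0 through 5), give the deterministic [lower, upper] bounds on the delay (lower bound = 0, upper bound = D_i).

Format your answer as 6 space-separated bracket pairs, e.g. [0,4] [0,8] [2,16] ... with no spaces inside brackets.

Computing bounds per retry:
  i=0: D_i=min(4*2^0,22)=4, bounds=[0,4]
  i=1: D_i=min(4*2^1,22)=8, bounds=[0,8]
  i=2: D_i=min(4*2^2,22)=16, bounds=[0,16]
  i=3: D_i=min(4*2^3,22)=22, bounds=[0,22]
  i=4: D_i=min(4*2^4,22)=22, bounds=[0,22]
  i=5: D_i=min(4*2^5,22)=22, bounds=[0,22]

Answer: [0,4] [0,8] [0,16] [0,22] [0,22] [0,22]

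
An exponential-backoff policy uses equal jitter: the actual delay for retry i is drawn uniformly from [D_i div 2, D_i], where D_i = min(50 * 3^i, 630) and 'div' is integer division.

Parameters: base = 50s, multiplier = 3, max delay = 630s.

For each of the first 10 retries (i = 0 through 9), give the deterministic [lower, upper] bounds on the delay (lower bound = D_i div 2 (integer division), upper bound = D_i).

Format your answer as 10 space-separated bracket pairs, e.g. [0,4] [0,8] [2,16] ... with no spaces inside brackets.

Answer: [25,50] [75,150] [225,450] [315,630] [315,630] [315,630] [315,630] [315,630] [315,630] [315,630]

Derivation:
Computing bounds per retry:
  i=0: D_i=min(50*3^0,630)=50, bounds=[25,50]
  i=1: D_i=min(50*3^1,630)=150, bounds=[75,150]
  i=2: D_i=min(50*3^2,630)=450, bounds=[225,450]
  i=3: D_i=min(50*3^3,630)=630, bounds=[315,630]
  i=4: D_i=min(50*3^4,630)=630, bounds=[315,630]
  i=5: D_i=min(50*3^5,630)=630, bounds=[315,630]
  i=6: D_i=min(50*3^6,630)=630, bounds=[315,630]
  i=7: D_i=min(50*3^7,630)=630, bounds=[315,630]
  i=8: D_i=min(50*3^8,630)=630, bounds=[315,630]
  i=9: D_i=min(50*3^9,630)=630, bounds=[315,630]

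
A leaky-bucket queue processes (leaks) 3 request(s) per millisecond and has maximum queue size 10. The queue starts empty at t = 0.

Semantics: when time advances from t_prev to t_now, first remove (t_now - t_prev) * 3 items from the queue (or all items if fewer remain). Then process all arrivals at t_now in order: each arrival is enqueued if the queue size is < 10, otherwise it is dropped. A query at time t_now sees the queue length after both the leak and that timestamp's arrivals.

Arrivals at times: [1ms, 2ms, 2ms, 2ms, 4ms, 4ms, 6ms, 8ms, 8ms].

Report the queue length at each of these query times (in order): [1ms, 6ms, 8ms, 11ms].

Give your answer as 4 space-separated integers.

Queue lengths at query times:
  query t=1ms: backlog = 1
  query t=6ms: backlog = 1
  query t=8ms: backlog = 2
  query t=11ms: backlog = 0

Answer: 1 1 2 0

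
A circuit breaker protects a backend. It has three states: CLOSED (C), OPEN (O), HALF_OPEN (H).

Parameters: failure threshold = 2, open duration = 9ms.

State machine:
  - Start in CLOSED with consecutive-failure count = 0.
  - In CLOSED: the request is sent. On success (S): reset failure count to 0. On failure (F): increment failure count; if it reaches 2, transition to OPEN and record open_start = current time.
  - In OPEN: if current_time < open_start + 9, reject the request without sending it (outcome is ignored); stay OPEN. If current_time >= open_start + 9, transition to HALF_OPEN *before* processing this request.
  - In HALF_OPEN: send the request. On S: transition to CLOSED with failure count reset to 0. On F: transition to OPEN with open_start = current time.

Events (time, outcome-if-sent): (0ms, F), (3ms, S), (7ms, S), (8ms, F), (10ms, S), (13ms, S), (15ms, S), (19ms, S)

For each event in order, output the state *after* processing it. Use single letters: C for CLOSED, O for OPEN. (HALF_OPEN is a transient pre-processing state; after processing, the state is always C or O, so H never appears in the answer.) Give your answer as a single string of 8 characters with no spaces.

Answer: CCCCCCCC

Derivation:
State after each event:
  event#1 t=0ms outcome=F: state=CLOSED
  event#2 t=3ms outcome=S: state=CLOSED
  event#3 t=7ms outcome=S: state=CLOSED
  event#4 t=8ms outcome=F: state=CLOSED
  event#5 t=10ms outcome=S: state=CLOSED
  event#6 t=13ms outcome=S: state=CLOSED
  event#7 t=15ms outcome=S: state=CLOSED
  event#8 t=19ms outcome=S: state=CLOSED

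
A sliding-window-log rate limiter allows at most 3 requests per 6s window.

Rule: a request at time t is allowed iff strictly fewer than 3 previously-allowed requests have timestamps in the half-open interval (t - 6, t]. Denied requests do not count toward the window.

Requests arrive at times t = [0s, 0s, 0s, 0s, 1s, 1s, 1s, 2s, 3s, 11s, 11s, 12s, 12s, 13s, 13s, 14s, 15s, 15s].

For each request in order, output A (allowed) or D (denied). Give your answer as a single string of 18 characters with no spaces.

Answer: AAADDDDDDAAADDDDDD

Derivation:
Tracking allowed requests in the window:
  req#1 t=0s: ALLOW
  req#2 t=0s: ALLOW
  req#3 t=0s: ALLOW
  req#4 t=0s: DENY
  req#5 t=1s: DENY
  req#6 t=1s: DENY
  req#7 t=1s: DENY
  req#8 t=2s: DENY
  req#9 t=3s: DENY
  req#10 t=11s: ALLOW
  req#11 t=11s: ALLOW
  req#12 t=12s: ALLOW
  req#13 t=12s: DENY
  req#14 t=13s: DENY
  req#15 t=13s: DENY
  req#16 t=14s: DENY
  req#17 t=15s: DENY
  req#18 t=15s: DENY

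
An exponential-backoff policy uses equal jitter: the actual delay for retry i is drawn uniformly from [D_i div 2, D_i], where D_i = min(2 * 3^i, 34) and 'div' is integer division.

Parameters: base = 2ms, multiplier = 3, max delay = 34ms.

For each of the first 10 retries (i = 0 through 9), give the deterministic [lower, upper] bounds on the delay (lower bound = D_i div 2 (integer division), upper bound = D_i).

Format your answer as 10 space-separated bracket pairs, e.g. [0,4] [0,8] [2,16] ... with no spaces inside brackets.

Computing bounds per retry:
  i=0: D_i=min(2*3^0,34)=2, bounds=[1,2]
  i=1: D_i=min(2*3^1,34)=6, bounds=[3,6]
  i=2: D_i=min(2*3^2,34)=18, bounds=[9,18]
  i=3: D_i=min(2*3^3,34)=34, bounds=[17,34]
  i=4: D_i=min(2*3^4,34)=34, bounds=[17,34]
  i=5: D_i=min(2*3^5,34)=34, bounds=[17,34]
  i=6: D_i=min(2*3^6,34)=34, bounds=[17,34]
  i=7: D_i=min(2*3^7,34)=34, bounds=[17,34]
  i=8: D_i=min(2*3^8,34)=34, bounds=[17,34]
  i=9: D_i=min(2*3^9,34)=34, bounds=[17,34]

Answer: [1,2] [3,6] [9,18] [17,34] [17,34] [17,34] [17,34] [17,34] [17,34] [17,34]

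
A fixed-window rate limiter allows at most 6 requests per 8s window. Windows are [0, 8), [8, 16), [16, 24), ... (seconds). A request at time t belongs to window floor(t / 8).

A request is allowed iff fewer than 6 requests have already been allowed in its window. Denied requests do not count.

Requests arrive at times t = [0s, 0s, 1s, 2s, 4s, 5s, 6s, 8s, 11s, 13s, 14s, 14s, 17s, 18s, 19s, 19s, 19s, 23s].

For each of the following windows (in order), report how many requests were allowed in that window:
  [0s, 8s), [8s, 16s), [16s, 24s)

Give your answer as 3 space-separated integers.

Processing requests:
  req#1 t=0s (window 0): ALLOW
  req#2 t=0s (window 0): ALLOW
  req#3 t=1s (window 0): ALLOW
  req#4 t=2s (window 0): ALLOW
  req#5 t=4s (window 0): ALLOW
  req#6 t=5s (window 0): ALLOW
  req#7 t=6s (window 0): DENY
  req#8 t=8s (window 1): ALLOW
  req#9 t=11s (window 1): ALLOW
  req#10 t=13s (window 1): ALLOW
  req#11 t=14s (window 1): ALLOW
  req#12 t=14s (window 1): ALLOW
  req#13 t=17s (window 2): ALLOW
  req#14 t=18s (window 2): ALLOW
  req#15 t=19s (window 2): ALLOW
  req#16 t=19s (window 2): ALLOW
  req#17 t=19s (window 2): ALLOW
  req#18 t=23s (window 2): ALLOW

Allowed counts by window: 6 5 6

Answer: 6 5 6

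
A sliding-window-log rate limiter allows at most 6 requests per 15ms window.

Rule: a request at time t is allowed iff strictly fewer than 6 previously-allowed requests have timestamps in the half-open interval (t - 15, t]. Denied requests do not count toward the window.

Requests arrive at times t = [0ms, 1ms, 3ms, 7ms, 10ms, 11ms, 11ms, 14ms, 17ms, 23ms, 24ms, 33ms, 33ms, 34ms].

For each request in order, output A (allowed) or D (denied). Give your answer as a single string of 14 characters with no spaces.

Tracking allowed requests in the window:
  req#1 t=0ms: ALLOW
  req#2 t=1ms: ALLOW
  req#3 t=3ms: ALLOW
  req#4 t=7ms: ALLOW
  req#5 t=10ms: ALLOW
  req#6 t=11ms: ALLOW
  req#7 t=11ms: DENY
  req#8 t=14ms: DENY
  req#9 t=17ms: ALLOW
  req#10 t=23ms: ALLOW
  req#11 t=24ms: ALLOW
  req#12 t=33ms: ALLOW
  req#13 t=33ms: ALLOW
  req#14 t=34ms: ALLOW

Answer: AAAAAADDAAAAAA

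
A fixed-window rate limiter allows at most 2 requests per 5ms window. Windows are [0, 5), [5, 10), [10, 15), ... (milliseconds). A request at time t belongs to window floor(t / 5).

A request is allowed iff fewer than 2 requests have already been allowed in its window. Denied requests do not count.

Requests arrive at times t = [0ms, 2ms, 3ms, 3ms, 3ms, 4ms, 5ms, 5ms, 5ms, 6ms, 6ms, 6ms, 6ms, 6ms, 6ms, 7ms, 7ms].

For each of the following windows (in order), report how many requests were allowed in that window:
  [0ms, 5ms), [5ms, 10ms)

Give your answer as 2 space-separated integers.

Processing requests:
  req#1 t=0ms (window 0): ALLOW
  req#2 t=2ms (window 0): ALLOW
  req#3 t=3ms (window 0): DENY
  req#4 t=3ms (window 0): DENY
  req#5 t=3ms (window 0): DENY
  req#6 t=4ms (window 0): DENY
  req#7 t=5ms (window 1): ALLOW
  req#8 t=5ms (window 1): ALLOW
  req#9 t=5ms (window 1): DENY
  req#10 t=6ms (window 1): DENY
  req#11 t=6ms (window 1): DENY
  req#12 t=6ms (window 1): DENY
  req#13 t=6ms (window 1): DENY
  req#14 t=6ms (window 1): DENY
  req#15 t=6ms (window 1): DENY
  req#16 t=7ms (window 1): DENY
  req#17 t=7ms (window 1): DENY

Allowed counts by window: 2 2

Answer: 2 2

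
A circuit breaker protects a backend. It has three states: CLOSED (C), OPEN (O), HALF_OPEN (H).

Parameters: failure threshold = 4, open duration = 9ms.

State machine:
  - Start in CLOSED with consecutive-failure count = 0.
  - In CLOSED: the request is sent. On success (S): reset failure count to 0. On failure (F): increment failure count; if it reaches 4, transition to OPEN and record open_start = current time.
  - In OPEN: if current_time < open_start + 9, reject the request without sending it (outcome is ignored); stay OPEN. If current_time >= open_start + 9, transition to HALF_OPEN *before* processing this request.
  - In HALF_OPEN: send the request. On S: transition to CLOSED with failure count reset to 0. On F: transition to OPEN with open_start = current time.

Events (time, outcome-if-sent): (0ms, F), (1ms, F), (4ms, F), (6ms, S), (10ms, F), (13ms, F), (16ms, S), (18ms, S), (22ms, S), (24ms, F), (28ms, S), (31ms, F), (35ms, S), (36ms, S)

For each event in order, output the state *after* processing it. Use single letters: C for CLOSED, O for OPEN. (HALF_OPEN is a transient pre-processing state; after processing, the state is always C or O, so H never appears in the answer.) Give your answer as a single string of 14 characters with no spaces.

State after each event:
  event#1 t=0ms outcome=F: state=CLOSED
  event#2 t=1ms outcome=F: state=CLOSED
  event#3 t=4ms outcome=F: state=CLOSED
  event#4 t=6ms outcome=S: state=CLOSED
  event#5 t=10ms outcome=F: state=CLOSED
  event#6 t=13ms outcome=F: state=CLOSED
  event#7 t=16ms outcome=S: state=CLOSED
  event#8 t=18ms outcome=S: state=CLOSED
  event#9 t=22ms outcome=S: state=CLOSED
  event#10 t=24ms outcome=F: state=CLOSED
  event#11 t=28ms outcome=S: state=CLOSED
  event#12 t=31ms outcome=F: state=CLOSED
  event#13 t=35ms outcome=S: state=CLOSED
  event#14 t=36ms outcome=S: state=CLOSED

Answer: CCCCCCCCCCCCCC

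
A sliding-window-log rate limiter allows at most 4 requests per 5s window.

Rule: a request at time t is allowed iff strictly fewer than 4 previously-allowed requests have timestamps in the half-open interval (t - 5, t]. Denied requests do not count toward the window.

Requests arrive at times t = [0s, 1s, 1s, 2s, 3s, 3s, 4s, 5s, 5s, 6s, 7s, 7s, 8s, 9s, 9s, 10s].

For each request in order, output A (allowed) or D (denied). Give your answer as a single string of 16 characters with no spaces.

Answer: AAAADDDADAAADDDA

Derivation:
Tracking allowed requests in the window:
  req#1 t=0s: ALLOW
  req#2 t=1s: ALLOW
  req#3 t=1s: ALLOW
  req#4 t=2s: ALLOW
  req#5 t=3s: DENY
  req#6 t=3s: DENY
  req#7 t=4s: DENY
  req#8 t=5s: ALLOW
  req#9 t=5s: DENY
  req#10 t=6s: ALLOW
  req#11 t=7s: ALLOW
  req#12 t=7s: ALLOW
  req#13 t=8s: DENY
  req#14 t=9s: DENY
  req#15 t=9s: DENY
  req#16 t=10s: ALLOW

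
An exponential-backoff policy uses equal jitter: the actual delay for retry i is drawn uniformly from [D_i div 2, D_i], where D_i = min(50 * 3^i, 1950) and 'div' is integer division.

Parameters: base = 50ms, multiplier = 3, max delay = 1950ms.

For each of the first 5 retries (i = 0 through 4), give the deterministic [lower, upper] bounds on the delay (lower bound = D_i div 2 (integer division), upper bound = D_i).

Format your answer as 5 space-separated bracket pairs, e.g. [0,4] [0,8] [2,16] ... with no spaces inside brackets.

Answer: [25,50] [75,150] [225,450] [675,1350] [975,1950]

Derivation:
Computing bounds per retry:
  i=0: D_i=min(50*3^0,1950)=50, bounds=[25,50]
  i=1: D_i=min(50*3^1,1950)=150, bounds=[75,150]
  i=2: D_i=min(50*3^2,1950)=450, bounds=[225,450]
  i=3: D_i=min(50*3^3,1950)=1350, bounds=[675,1350]
  i=4: D_i=min(50*3^4,1950)=1950, bounds=[975,1950]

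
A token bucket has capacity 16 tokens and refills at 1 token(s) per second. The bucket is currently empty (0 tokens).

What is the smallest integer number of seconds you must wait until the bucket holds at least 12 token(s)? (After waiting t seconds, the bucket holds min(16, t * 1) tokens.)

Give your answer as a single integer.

Answer: 12

Derivation:
Need t * 1 >= 12, so t >= 12/1.
Smallest integer t = ceil(12/1) = 12.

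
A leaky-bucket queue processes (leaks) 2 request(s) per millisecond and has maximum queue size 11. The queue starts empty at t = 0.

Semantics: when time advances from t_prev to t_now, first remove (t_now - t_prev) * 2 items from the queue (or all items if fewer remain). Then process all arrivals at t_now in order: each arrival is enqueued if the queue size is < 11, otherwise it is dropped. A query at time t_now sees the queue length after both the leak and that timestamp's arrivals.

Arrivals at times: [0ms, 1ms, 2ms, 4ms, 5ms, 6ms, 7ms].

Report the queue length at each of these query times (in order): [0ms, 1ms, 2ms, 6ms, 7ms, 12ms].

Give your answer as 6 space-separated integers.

Queue lengths at query times:
  query t=0ms: backlog = 1
  query t=1ms: backlog = 1
  query t=2ms: backlog = 1
  query t=6ms: backlog = 1
  query t=7ms: backlog = 1
  query t=12ms: backlog = 0

Answer: 1 1 1 1 1 0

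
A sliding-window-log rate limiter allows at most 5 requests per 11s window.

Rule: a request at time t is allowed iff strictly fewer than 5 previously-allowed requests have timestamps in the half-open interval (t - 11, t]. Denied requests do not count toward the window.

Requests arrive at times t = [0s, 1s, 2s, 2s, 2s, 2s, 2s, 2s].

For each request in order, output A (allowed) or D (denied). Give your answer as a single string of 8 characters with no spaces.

Answer: AAAAADDD

Derivation:
Tracking allowed requests in the window:
  req#1 t=0s: ALLOW
  req#2 t=1s: ALLOW
  req#3 t=2s: ALLOW
  req#4 t=2s: ALLOW
  req#5 t=2s: ALLOW
  req#6 t=2s: DENY
  req#7 t=2s: DENY
  req#8 t=2s: DENY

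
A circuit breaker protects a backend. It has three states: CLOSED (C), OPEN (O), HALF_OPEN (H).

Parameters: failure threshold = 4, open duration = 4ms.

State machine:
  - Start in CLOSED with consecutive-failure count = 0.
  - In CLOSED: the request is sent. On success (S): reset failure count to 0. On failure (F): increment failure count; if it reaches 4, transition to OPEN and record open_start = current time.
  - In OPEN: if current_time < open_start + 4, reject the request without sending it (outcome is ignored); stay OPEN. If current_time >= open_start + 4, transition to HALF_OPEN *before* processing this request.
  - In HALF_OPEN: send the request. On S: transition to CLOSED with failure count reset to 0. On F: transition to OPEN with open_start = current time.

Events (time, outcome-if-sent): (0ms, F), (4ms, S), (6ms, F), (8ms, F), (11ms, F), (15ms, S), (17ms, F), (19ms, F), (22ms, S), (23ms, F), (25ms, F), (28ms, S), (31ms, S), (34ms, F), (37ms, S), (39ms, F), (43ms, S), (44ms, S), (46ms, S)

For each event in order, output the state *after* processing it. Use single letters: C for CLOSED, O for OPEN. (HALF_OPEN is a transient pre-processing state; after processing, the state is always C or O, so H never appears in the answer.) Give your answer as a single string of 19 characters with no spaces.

Answer: CCCCCCCCCCCCCCCCCCC

Derivation:
State after each event:
  event#1 t=0ms outcome=F: state=CLOSED
  event#2 t=4ms outcome=S: state=CLOSED
  event#3 t=6ms outcome=F: state=CLOSED
  event#4 t=8ms outcome=F: state=CLOSED
  event#5 t=11ms outcome=F: state=CLOSED
  event#6 t=15ms outcome=S: state=CLOSED
  event#7 t=17ms outcome=F: state=CLOSED
  event#8 t=19ms outcome=F: state=CLOSED
  event#9 t=22ms outcome=S: state=CLOSED
  event#10 t=23ms outcome=F: state=CLOSED
  event#11 t=25ms outcome=F: state=CLOSED
  event#12 t=28ms outcome=S: state=CLOSED
  event#13 t=31ms outcome=S: state=CLOSED
  event#14 t=34ms outcome=F: state=CLOSED
  event#15 t=37ms outcome=S: state=CLOSED
  event#16 t=39ms outcome=F: state=CLOSED
  event#17 t=43ms outcome=S: state=CLOSED
  event#18 t=44ms outcome=S: state=CLOSED
  event#19 t=46ms outcome=S: state=CLOSED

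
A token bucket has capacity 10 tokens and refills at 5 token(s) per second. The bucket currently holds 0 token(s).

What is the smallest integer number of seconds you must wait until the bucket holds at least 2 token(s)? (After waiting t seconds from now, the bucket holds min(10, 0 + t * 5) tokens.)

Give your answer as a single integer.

Answer: 1

Derivation:
Need 0 + t * 5 >= 2, so t >= 2/5.
Smallest integer t = ceil(2/5) = 1.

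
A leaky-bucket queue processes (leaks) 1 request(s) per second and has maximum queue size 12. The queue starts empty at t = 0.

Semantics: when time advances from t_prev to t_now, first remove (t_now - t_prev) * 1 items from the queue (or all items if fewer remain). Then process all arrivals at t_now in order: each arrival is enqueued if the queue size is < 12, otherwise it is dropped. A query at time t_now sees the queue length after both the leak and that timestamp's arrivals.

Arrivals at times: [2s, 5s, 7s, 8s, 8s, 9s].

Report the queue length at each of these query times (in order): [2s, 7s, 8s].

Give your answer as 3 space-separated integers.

Answer: 1 1 2

Derivation:
Queue lengths at query times:
  query t=2s: backlog = 1
  query t=7s: backlog = 1
  query t=8s: backlog = 2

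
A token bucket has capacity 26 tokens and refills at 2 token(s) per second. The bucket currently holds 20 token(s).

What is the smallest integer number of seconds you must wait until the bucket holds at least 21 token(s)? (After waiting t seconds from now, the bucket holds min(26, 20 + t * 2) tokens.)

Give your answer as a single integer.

Need 20 + t * 2 >= 21, so t >= 1/2.
Smallest integer t = ceil(1/2) = 1.

Answer: 1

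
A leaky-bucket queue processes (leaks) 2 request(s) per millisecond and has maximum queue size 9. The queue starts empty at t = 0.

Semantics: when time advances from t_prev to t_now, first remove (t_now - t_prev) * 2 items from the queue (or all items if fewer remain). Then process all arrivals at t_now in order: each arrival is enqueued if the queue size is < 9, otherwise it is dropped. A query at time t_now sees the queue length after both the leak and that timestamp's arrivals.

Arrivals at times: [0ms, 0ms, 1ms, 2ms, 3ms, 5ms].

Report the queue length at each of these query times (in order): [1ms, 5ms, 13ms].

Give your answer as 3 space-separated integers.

Queue lengths at query times:
  query t=1ms: backlog = 1
  query t=5ms: backlog = 1
  query t=13ms: backlog = 0

Answer: 1 1 0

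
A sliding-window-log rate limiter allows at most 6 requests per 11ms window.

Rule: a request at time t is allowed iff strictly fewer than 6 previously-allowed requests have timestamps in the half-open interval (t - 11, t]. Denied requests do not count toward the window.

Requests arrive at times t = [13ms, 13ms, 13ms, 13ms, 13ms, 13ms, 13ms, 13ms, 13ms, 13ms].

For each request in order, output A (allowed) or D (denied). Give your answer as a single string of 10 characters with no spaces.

Answer: AAAAAADDDD

Derivation:
Tracking allowed requests in the window:
  req#1 t=13ms: ALLOW
  req#2 t=13ms: ALLOW
  req#3 t=13ms: ALLOW
  req#4 t=13ms: ALLOW
  req#5 t=13ms: ALLOW
  req#6 t=13ms: ALLOW
  req#7 t=13ms: DENY
  req#8 t=13ms: DENY
  req#9 t=13ms: DENY
  req#10 t=13ms: DENY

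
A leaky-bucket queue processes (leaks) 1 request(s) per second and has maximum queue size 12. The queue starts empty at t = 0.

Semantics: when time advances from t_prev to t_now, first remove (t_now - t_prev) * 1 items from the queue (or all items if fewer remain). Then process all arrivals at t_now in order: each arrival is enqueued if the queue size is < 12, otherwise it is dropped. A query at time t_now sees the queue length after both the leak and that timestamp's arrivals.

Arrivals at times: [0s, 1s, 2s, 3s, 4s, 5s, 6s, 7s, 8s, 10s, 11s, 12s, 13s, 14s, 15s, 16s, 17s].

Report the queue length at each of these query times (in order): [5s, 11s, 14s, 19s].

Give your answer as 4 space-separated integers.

Answer: 1 1 1 0

Derivation:
Queue lengths at query times:
  query t=5s: backlog = 1
  query t=11s: backlog = 1
  query t=14s: backlog = 1
  query t=19s: backlog = 0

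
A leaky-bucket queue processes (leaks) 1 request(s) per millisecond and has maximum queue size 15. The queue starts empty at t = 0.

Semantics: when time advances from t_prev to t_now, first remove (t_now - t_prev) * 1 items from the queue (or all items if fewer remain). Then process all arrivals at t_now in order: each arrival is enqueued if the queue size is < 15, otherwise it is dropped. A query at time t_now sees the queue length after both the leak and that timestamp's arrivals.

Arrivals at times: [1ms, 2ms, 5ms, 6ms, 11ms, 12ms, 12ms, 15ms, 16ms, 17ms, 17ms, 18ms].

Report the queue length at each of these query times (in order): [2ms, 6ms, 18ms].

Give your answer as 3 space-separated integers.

Answer: 1 1 2

Derivation:
Queue lengths at query times:
  query t=2ms: backlog = 1
  query t=6ms: backlog = 1
  query t=18ms: backlog = 2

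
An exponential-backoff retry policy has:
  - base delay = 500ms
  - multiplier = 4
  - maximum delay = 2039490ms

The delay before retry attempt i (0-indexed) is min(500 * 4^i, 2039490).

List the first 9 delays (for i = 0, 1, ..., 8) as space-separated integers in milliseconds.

Answer: 500 2000 8000 32000 128000 512000 2039490 2039490 2039490

Derivation:
Computing each delay:
  i=0: min(500*4^0, 2039490) = 500
  i=1: min(500*4^1, 2039490) = 2000
  i=2: min(500*4^2, 2039490) = 8000
  i=3: min(500*4^3, 2039490) = 32000
  i=4: min(500*4^4, 2039490) = 128000
  i=5: min(500*4^5, 2039490) = 512000
  i=6: min(500*4^6, 2039490) = 2039490
  i=7: min(500*4^7, 2039490) = 2039490
  i=8: min(500*4^8, 2039490) = 2039490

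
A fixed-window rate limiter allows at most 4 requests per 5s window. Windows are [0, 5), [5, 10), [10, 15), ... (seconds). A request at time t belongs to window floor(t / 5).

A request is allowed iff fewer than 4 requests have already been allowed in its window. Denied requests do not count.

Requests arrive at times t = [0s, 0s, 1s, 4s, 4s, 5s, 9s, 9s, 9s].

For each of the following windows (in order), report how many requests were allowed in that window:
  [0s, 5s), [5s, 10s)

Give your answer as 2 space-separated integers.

Answer: 4 4

Derivation:
Processing requests:
  req#1 t=0s (window 0): ALLOW
  req#2 t=0s (window 0): ALLOW
  req#3 t=1s (window 0): ALLOW
  req#4 t=4s (window 0): ALLOW
  req#5 t=4s (window 0): DENY
  req#6 t=5s (window 1): ALLOW
  req#7 t=9s (window 1): ALLOW
  req#8 t=9s (window 1): ALLOW
  req#9 t=9s (window 1): ALLOW

Allowed counts by window: 4 4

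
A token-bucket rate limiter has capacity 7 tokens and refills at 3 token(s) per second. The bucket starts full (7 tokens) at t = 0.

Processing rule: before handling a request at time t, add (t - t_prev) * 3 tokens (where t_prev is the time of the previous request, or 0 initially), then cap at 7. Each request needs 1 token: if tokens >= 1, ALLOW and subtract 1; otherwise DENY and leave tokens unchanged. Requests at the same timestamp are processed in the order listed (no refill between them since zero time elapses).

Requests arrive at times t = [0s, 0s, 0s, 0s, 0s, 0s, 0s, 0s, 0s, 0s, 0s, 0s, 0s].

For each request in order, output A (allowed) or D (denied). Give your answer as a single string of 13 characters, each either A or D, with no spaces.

Simulating step by step:
  req#1 t=0s: ALLOW
  req#2 t=0s: ALLOW
  req#3 t=0s: ALLOW
  req#4 t=0s: ALLOW
  req#5 t=0s: ALLOW
  req#6 t=0s: ALLOW
  req#7 t=0s: ALLOW
  req#8 t=0s: DENY
  req#9 t=0s: DENY
  req#10 t=0s: DENY
  req#11 t=0s: DENY
  req#12 t=0s: DENY
  req#13 t=0s: DENY

Answer: AAAAAAADDDDDD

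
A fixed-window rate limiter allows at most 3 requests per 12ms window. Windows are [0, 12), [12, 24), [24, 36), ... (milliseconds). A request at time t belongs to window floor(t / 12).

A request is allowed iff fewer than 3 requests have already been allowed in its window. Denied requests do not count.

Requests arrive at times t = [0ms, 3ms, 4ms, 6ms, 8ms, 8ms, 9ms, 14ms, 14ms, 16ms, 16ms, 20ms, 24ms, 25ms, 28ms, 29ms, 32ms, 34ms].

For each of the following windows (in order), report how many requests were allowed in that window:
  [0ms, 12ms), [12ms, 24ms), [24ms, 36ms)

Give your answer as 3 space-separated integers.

Processing requests:
  req#1 t=0ms (window 0): ALLOW
  req#2 t=3ms (window 0): ALLOW
  req#3 t=4ms (window 0): ALLOW
  req#4 t=6ms (window 0): DENY
  req#5 t=8ms (window 0): DENY
  req#6 t=8ms (window 0): DENY
  req#7 t=9ms (window 0): DENY
  req#8 t=14ms (window 1): ALLOW
  req#9 t=14ms (window 1): ALLOW
  req#10 t=16ms (window 1): ALLOW
  req#11 t=16ms (window 1): DENY
  req#12 t=20ms (window 1): DENY
  req#13 t=24ms (window 2): ALLOW
  req#14 t=25ms (window 2): ALLOW
  req#15 t=28ms (window 2): ALLOW
  req#16 t=29ms (window 2): DENY
  req#17 t=32ms (window 2): DENY
  req#18 t=34ms (window 2): DENY

Allowed counts by window: 3 3 3

Answer: 3 3 3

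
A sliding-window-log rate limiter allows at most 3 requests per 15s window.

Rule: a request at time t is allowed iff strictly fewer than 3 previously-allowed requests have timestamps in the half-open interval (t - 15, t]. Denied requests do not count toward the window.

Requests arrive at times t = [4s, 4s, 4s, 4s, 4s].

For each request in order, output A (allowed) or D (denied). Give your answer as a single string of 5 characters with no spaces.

Answer: AAADD

Derivation:
Tracking allowed requests in the window:
  req#1 t=4s: ALLOW
  req#2 t=4s: ALLOW
  req#3 t=4s: ALLOW
  req#4 t=4s: DENY
  req#5 t=4s: DENY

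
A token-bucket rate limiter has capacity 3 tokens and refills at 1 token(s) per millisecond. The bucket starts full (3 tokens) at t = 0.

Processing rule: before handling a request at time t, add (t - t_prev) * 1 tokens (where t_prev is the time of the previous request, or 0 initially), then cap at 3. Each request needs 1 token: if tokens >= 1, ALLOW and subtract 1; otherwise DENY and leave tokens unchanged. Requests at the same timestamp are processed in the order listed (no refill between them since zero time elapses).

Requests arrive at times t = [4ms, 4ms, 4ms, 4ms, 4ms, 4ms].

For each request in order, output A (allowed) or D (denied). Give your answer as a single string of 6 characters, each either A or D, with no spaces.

Simulating step by step:
  req#1 t=4ms: ALLOW
  req#2 t=4ms: ALLOW
  req#3 t=4ms: ALLOW
  req#4 t=4ms: DENY
  req#5 t=4ms: DENY
  req#6 t=4ms: DENY

Answer: AAADDD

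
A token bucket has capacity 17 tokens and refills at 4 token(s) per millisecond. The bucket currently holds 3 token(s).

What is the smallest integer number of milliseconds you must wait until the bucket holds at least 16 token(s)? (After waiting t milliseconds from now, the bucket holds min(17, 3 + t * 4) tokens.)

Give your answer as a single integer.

Answer: 4

Derivation:
Need 3 + t * 4 >= 16, so t >= 13/4.
Smallest integer t = ceil(13/4) = 4.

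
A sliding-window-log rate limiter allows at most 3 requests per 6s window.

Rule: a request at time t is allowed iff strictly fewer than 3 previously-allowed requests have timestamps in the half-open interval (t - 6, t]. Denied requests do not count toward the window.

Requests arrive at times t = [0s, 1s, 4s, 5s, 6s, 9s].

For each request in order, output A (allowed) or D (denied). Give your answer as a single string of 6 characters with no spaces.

Answer: AAADAA

Derivation:
Tracking allowed requests in the window:
  req#1 t=0s: ALLOW
  req#2 t=1s: ALLOW
  req#3 t=4s: ALLOW
  req#4 t=5s: DENY
  req#5 t=6s: ALLOW
  req#6 t=9s: ALLOW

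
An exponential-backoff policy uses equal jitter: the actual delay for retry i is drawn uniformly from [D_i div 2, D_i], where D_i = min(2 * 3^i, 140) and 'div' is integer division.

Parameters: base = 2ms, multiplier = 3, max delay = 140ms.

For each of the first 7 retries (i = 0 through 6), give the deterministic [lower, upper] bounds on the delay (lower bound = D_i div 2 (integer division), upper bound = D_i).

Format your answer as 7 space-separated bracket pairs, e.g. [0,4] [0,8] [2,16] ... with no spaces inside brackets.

Answer: [1,2] [3,6] [9,18] [27,54] [70,140] [70,140] [70,140]

Derivation:
Computing bounds per retry:
  i=0: D_i=min(2*3^0,140)=2, bounds=[1,2]
  i=1: D_i=min(2*3^1,140)=6, bounds=[3,6]
  i=2: D_i=min(2*3^2,140)=18, bounds=[9,18]
  i=3: D_i=min(2*3^3,140)=54, bounds=[27,54]
  i=4: D_i=min(2*3^4,140)=140, bounds=[70,140]
  i=5: D_i=min(2*3^5,140)=140, bounds=[70,140]
  i=6: D_i=min(2*3^6,140)=140, bounds=[70,140]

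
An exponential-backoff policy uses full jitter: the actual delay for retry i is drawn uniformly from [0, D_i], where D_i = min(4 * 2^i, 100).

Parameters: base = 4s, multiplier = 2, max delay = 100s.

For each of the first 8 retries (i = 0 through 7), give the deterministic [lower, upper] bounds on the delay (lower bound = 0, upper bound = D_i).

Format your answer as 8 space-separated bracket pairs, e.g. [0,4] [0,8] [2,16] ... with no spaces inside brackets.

Answer: [0,4] [0,8] [0,16] [0,32] [0,64] [0,100] [0,100] [0,100]

Derivation:
Computing bounds per retry:
  i=0: D_i=min(4*2^0,100)=4, bounds=[0,4]
  i=1: D_i=min(4*2^1,100)=8, bounds=[0,8]
  i=2: D_i=min(4*2^2,100)=16, bounds=[0,16]
  i=3: D_i=min(4*2^3,100)=32, bounds=[0,32]
  i=4: D_i=min(4*2^4,100)=64, bounds=[0,64]
  i=5: D_i=min(4*2^5,100)=100, bounds=[0,100]
  i=6: D_i=min(4*2^6,100)=100, bounds=[0,100]
  i=7: D_i=min(4*2^7,100)=100, bounds=[0,100]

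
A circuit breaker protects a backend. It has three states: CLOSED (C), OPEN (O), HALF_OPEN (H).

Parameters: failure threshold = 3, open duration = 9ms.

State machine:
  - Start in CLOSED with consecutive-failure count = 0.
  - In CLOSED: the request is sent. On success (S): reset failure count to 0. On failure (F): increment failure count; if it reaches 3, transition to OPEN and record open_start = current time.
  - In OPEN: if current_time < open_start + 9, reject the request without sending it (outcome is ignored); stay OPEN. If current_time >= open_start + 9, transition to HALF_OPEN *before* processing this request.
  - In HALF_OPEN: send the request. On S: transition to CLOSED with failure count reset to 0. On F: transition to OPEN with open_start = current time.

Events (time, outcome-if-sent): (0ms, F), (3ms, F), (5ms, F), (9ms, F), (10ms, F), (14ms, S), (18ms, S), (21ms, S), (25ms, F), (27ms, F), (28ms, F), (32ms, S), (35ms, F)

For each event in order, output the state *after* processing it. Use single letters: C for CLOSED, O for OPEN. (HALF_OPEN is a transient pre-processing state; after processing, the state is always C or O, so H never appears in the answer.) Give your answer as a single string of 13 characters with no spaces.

Answer: CCOOOCCCCCOOO

Derivation:
State after each event:
  event#1 t=0ms outcome=F: state=CLOSED
  event#2 t=3ms outcome=F: state=CLOSED
  event#3 t=5ms outcome=F: state=OPEN
  event#4 t=9ms outcome=F: state=OPEN
  event#5 t=10ms outcome=F: state=OPEN
  event#6 t=14ms outcome=S: state=CLOSED
  event#7 t=18ms outcome=S: state=CLOSED
  event#8 t=21ms outcome=S: state=CLOSED
  event#9 t=25ms outcome=F: state=CLOSED
  event#10 t=27ms outcome=F: state=CLOSED
  event#11 t=28ms outcome=F: state=OPEN
  event#12 t=32ms outcome=S: state=OPEN
  event#13 t=35ms outcome=F: state=OPEN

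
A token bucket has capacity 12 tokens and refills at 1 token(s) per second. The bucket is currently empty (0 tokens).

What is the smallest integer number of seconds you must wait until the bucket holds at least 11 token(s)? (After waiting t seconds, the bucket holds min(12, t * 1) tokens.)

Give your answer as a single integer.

Answer: 11

Derivation:
Need t * 1 >= 11, so t >= 11/1.
Smallest integer t = ceil(11/1) = 11.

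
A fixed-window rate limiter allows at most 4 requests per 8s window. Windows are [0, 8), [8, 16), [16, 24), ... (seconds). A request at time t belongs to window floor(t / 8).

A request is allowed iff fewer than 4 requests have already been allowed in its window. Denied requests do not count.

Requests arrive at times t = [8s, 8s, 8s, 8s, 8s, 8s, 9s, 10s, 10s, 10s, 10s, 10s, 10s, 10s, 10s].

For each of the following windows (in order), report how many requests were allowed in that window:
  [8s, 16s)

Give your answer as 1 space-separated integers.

Processing requests:
  req#1 t=8s (window 1): ALLOW
  req#2 t=8s (window 1): ALLOW
  req#3 t=8s (window 1): ALLOW
  req#4 t=8s (window 1): ALLOW
  req#5 t=8s (window 1): DENY
  req#6 t=8s (window 1): DENY
  req#7 t=9s (window 1): DENY
  req#8 t=10s (window 1): DENY
  req#9 t=10s (window 1): DENY
  req#10 t=10s (window 1): DENY
  req#11 t=10s (window 1): DENY
  req#12 t=10s (window 1): DENY
  req#13 t=10s (window 1): DENY
  req#14 t=10s (window 1): DENY
  req#15 t=10s (window 1): DENY

Allowed counts by window: 4

Answer: 4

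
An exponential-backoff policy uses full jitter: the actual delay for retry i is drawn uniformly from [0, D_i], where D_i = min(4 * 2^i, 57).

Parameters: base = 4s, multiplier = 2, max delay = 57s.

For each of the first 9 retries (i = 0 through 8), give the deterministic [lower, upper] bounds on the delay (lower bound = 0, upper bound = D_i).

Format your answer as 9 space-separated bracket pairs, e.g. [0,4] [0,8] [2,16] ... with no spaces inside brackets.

Computing bounds per retry:
  i=0: D_i=min(4*2^0,57)=4, bounds=[0,4]
  i=1: D_i=min(4*2^1,57)=8, bounds=[0,8]
  i=2: D_i=min(4*2^2,57)=16, bounds=[0,16]
  i=3: D_i=min(4*2^3,57)=32, bounds=[0,32]
  i=4: D_i=min(4*2^4,57)=57, bounds=[0,57]
  i=5: D_i=min(4*2^5,57)=57, bounds=[0,57]
  i=6: D_i=min(4*2^6,57)=57, bounds=[0,57]
  i=7: D_i=min(4*2^7,57)=57, bounds=[0,57]
  i=8: D_i=min(4*2^8,57)=57, bounds=[0,57]

Answer: [0,4] [0,8] [0,16] [0,32] [0,57] [0,57] [0,57] [0,57] [0,57]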